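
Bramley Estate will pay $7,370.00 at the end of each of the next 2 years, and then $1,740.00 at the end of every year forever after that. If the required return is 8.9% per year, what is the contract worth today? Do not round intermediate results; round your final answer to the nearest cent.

$29467.81

PV of 2-year annuity: $7,370.00 × [1 − (1+0.089)^−2] / 0.089 = 12982.25599
Perpetuity value at year 2: $1,740.00 / 0.089 = 19550.56180
PV of perpetuity: 19550.56180 / (1+0.089)^2 = 16485.55157
Total PV = 12982.25599 + 16485.55157 = 29467.80755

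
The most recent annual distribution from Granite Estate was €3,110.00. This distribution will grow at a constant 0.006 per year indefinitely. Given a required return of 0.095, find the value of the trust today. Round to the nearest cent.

€35153.48

D₁ = D₀ × (1 + g) = €3,110.00 × 1.006 = €3,128.6600
Growing perpetuity: P = D₁ / (r − g) = €3,128.6600 / (0.095 − 0.006) = €35,153.48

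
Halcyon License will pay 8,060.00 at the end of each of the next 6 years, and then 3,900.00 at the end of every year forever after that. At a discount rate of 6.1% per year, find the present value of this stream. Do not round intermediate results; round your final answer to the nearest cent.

PV of 6-year annuity: 8,060.00 × [1 − (1+0.061)^−6] / 0.061 = 39509.41437
Perpetuity value at year 6: 3,900.00 / 0.061 = 63934.42623
PV of perpetuity: 63934.42623 / (1+0.061)^6 = 44816.96766
Total PV = 39509.41437 + 44816.96766 = 84326.38204

84326.38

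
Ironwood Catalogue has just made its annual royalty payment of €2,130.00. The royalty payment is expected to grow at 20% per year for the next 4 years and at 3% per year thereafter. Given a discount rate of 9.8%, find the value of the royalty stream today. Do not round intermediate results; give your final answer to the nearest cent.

€56719.35

D_1 = 2556.00000
D_2 = 3067.20000
D_3 = 3680.64000
D_4 = 4416.76800
Terminal value at year 4: TV = D_4×(1+g_2)/(r−g_2) = 4549.27104/0.068 = 66901.04471
P_0 = D_1/(1+r)^1 + D_2/(1+r)^2 + D_3/(1+r)^3 + D_4/(1+r)^4 + TV/(1+r)^4
    = 2327.86885 + 2544.11896 + 2780.45788 + 3038.75179 + 46028.15206 = 56719.34955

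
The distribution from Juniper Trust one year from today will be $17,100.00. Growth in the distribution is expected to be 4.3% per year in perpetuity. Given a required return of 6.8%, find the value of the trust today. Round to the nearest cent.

Growing perpetuity: P = D₁ / (r − g) = $17,100.0000 / (0.068 − 0.043) = $684,000.00

$684000.00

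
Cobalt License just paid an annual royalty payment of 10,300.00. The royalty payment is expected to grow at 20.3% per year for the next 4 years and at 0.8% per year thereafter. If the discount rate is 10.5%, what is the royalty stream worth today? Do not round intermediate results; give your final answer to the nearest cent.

201544.01

D_1 = 12390.90000
D_2 = 14906.25270
D_3 = 17932.22200
D_4 = 21572.46306
Terminal value at year 4: TV = D_4×(1+g_2)/(r−g_2) = 21745.04277/0.097 = 224175.69864
P_0 = D_1/(1+r)^1 + D_2/(1+r)^2 + D_3/(1+r)^3 + D_4/(1+r)^4 + TV/(1+r)^4
    = 11213.48416 + 12207.98321 + 13290.68217 + 14469.40331 + 150362.45912 = 201544.01198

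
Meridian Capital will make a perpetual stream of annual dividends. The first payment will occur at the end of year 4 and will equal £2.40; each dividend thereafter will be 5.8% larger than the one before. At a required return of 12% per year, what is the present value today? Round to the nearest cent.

£27.55

Value at end of year 3: C₁ / (r − g) = £2.40 / (0.12 − 0.058) = £38.7097
Discount to today: PV = £38.7097 / (1 + 0.12)^3 = £38.7097 / 1.404928 = £27.55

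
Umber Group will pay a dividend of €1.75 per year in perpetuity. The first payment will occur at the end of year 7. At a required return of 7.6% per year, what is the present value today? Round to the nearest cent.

Value at end of year 6: C / r = €1.75 / 0.076 = €23.0263
Discount to today: PV = €23.0263 / (1 + 0.076)^6 = €23.0263 / 1.551935 = €14.84

€14.84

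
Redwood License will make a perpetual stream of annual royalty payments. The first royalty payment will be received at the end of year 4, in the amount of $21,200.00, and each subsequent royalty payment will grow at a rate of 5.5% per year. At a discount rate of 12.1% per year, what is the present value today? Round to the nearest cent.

Value at end of year 3: C₁ / (r − g) = $21,200.00 / (0.121 − 0.055) = $321,212.1212
Discount to today: PV = $321,212.1212 / (1 + 0.121)^3 = $321,212.1212 / 1.408695 = $228,021.13

$228021.13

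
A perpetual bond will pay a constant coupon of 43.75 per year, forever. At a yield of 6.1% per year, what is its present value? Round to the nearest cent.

Level perpetuity: PV = C / r = 43.75 / 0.061 = 717.21

717.21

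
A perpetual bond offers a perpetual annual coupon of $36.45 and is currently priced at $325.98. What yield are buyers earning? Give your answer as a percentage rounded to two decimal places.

P = C/r ⇒ r = C/P = $36.45/$325.98 = 0.111817

11.18%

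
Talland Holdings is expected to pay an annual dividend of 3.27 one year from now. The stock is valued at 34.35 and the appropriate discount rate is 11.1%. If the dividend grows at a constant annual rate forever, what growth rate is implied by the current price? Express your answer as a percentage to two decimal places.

1.58%

P = D₁/(r−g) ⇒ g = r − D₁/P = 0.111 − 3.27/34.35 = 0.015803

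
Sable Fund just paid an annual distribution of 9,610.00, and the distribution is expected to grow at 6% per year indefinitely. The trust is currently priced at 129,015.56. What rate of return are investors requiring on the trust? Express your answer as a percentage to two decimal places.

13.90%

D₁ = 9,610.00 × 1.06 = 10,186.6000
P = D₁/(r − g) ⇒ r = D₁/P + g = 10,186.6000/129,015.56 + 0.06 = 0.078956 + 0.06 = 0.138956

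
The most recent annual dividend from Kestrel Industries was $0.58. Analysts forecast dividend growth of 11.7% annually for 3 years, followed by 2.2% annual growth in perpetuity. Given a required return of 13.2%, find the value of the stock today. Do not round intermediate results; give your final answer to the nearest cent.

$6.87

D_1 = 0.64786
D_2 = 0.72366
D_3 = 0.80833
Terminal value at year 3: TV = D_3×(1+g_2)/(r−g_2) = 0.82611/0.11 = 7.51010
P_0 = D_1/(1+r)^1 + D_2/(1+r)^2 + D_3/(1+r)^3 + TV/(1+r)^3
    = 0.57231 + 0.56473 + 0.55725 + 5.17734 = 6.87163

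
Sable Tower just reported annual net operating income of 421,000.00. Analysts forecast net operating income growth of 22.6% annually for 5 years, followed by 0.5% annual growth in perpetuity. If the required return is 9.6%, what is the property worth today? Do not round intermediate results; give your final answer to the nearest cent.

11126962.64

D_1 = 516146.00000
D_2 = 632794.99600
D_3 = 775806.66510
D_4 = 951138.97141
D_5 = 1166096.37895
Terminal value at year 5: TV = D_5×(1+g_2)/(r−g_2) = 1171926.86084/0.091 = 12878317.15209
P_0 = D_1/(1+r)^1 + D_2/(1+r)^2 + D_3/(1+r)^3 + D_4/(1+r)^4 + D_5/(1+r)^5 + TV/(1+r)^5
    = 470936.13139 + 526795.34405 + 589280.19325 + 659176.56654 + 737363.56805 + 8143410.83394 = 11126962.63722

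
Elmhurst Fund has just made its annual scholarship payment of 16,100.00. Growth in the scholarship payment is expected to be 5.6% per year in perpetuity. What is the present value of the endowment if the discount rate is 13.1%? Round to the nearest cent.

226688.00

D₁ = D₀ × (1 + g) = 16,100.00 × 1.056 = 17,001.6000
Growing perpetuity: P = D₁ / (r − g) = 17,001.6000 / (0.131 − 0.056) = 226,688.00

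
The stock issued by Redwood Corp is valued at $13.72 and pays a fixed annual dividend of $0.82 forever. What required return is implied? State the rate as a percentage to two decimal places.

5.98%

P = C/r ⇒ r = C/P = $0.82/$13.72 = 0.059767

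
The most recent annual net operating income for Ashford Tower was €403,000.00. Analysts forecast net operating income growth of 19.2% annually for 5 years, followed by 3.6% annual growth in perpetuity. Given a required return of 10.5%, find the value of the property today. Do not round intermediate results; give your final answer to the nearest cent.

€11382591.77

D_1 = 480376.00000
D_2 = 572608.19200
D_3 = 682548.96486
D_4 = 813598.36612
D_5 = 969809.25241
Terminal value at year 5: TV = D_5×(1+g_2)/(r−g_2) = 1004722.38550/0.069 = 14561193.99274
P_0 = D_1/(1+r)^1 + D_2/(1+r)^2 + D_3/(1+r)^3 + D_4/(1+r)^4 + D_5/(1+r)^5 + TV/(1+r)^5
    = 434729.41176 + 468956.97631 + 505879.38078 + 545708.79809 + 588674.10618 + 8838643.10142 = 11382591.77455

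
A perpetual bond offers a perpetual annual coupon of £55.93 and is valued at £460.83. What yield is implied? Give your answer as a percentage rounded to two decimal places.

12.14%

P = C/r ⇒ r = C/P = £55.93/£460.83 = 0.121368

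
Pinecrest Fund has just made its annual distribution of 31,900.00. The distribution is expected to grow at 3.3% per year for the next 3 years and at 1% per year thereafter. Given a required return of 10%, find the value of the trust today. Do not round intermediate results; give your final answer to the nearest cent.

380986.17

D_1 = 32952.70000
D_2 = 34040.13910
D_3 = 35163.46369
Terminal value at year 3: TV = D_3×(1+g_2)/(r−g_2) = 35515.09833/0.09 = 394612.20364
P_0 = D_1/(1+r)^1 + D_2/(1+r)^2 + D_3/(1+r)^3 + TV/(1+r)^3
    = 29957.00000 + 28132.34636 + 26418.83072 + 296477.98921 = 380986.16629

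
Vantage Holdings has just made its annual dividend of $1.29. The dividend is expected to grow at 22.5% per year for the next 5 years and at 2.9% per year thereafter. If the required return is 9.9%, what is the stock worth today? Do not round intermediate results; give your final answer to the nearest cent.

$41.67

D_1 = 1.58025
D_2 = 1.93581
D_3 = 2.37136
D_4 = 2.90492
D_5 = 3.55853
Terminal value at year 5: TV = D_5×(1+g_2)/(r−g_2) = 3.66172/0.07 = 52.31033
P_0 = D_1/(1+r)^1 + D_2/(1+r)^2 + D_3/(1+r)^3 + D_4/(1+r)^4 + D_5/(1+r)^5 + TV/(1+r)^5
    = 1.43790 + 1.60275 + 1.78651 + 1.99133 + 2.21964 + 32.62864 = 41.66677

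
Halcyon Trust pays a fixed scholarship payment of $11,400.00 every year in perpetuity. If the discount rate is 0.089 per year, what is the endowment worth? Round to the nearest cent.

Level perpetuity: PV = C / r = $11,400.00 / 0.089 = $128,089.89

$128089.89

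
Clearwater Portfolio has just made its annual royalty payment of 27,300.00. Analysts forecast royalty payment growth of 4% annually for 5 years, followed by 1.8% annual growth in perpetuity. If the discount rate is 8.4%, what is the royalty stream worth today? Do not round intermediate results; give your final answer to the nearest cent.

463035.00

D_1 = 28392.00000
D_2 = 29527.68000
D_3 = 30708.78720
D_4 = 31937.13869
D_5 = 33214.62424
Terminal value at year 5: TV = D_5×(1+g_2)/(r−g_2) = 33812.48747/0.066 = 512310.41624
P_0 = D_1/(1+r)^1 + D_2/(1+r)^2 + D_3/(1+r)^3 + D_4/(1+r)^4 + D_5/(1+r)^5 + TV/(1+r)^5
    = 26191.88192 + 25128.74280 + 24108.75693 + 23130.17270 + 22191.30960 + 342284.13901 = 463035.00297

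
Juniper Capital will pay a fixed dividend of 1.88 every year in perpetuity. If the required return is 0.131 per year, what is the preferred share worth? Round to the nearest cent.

Level perpetuity: PV = C / r = 1.88 / 0.131 = 14.35

14.35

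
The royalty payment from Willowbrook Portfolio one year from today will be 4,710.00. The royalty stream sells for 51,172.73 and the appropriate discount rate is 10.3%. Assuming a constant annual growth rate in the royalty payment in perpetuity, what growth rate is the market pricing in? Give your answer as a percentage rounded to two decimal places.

1.10%

P = D₁/(r−g) ⇒ g = r − D₁/P = 0.103 − 4,710.00/51,172.73 = 0.010959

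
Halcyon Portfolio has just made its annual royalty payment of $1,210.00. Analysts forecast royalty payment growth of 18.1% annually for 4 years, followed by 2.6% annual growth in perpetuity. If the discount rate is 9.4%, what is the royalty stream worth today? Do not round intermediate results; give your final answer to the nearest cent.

D_1 = 1429.01000
D_2 = 1687.66081
D_3 = 1993.12742
D_4 = 2353.88348
Terminal value at year 4: TV = D_4×(1+g_2)/(r−g_2) = 2415.08445/0.068 = 35515.94779
P_0 = D_1/(1+r)^1 + D_2/(1+r)^2 + D_3/(1+r)^3 + D_4/(1+r)^4 + TV/(1+r)^4
    = 1306.22486 + 1410.10198 + 1522.23989 + 1643.29553 + 24794.42955 = 30676.29180

$30676.29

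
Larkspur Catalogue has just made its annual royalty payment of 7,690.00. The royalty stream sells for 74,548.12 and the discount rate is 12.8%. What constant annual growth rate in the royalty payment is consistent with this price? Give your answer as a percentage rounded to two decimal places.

2.25%

P = D₀(1+g)/(r−g) ⇒ P(r−g) = D₀(1+g) ⇒ g(P+D₀) = P·r − D₀
g = (P·r − D₀)/(P + D₀) = (74,548.12×0.128 − 7,690.00) / (74,548.12 + 7,690.00) = 0.022522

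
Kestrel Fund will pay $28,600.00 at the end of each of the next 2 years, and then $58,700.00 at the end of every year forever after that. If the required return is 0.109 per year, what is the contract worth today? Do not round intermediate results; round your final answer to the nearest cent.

$486916.63

PV of 2-year annuity: $28,600.00 × [1 − (1+0.109)^−2] / 0.109 = 49043.28142
Perpetuity value at year 2: $58,700.00 / 0.109 = 538532.11009
PV of perpetuity: 538532.11009 / (1+0.109)^2 = 437873.34717
Total PV = 49043.28142 + 437873.34717 = 486916.62859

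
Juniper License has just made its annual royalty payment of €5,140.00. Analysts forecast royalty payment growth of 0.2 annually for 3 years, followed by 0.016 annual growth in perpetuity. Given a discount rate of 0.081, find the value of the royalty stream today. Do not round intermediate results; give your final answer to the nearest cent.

D_1 = 6168.00000
D_2 = 7401.60000
D_3 = 8881.92000
Terminal value at year 3: TV = D_3×(1+g_2)/(r−g_2) = 9024.03072/0.065 = 138831.24185
P_0 = D_1/(1+r)^1 + D_2/(1+r)^2 + D_3/(1+r)^3 + TV/(1+r)^3
    = 5705.82794 + 6333.94406 + 7031.20524 + 109903.14656 = 128974.12380

€128974.12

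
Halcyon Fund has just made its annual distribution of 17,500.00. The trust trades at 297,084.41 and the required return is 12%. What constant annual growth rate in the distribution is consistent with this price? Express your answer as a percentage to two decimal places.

P = D₀(1+g)/(r−g) ⇒ P(r−g) = D₀(1+g) ⇒ g(P+D₀) = P·r − D₀
g = (P·r − D₀)/(P + D₀) = (297,084.41×0.12 − 17,500.00) / (297,084.41 + 17,500.00) = 0.057696

5.77%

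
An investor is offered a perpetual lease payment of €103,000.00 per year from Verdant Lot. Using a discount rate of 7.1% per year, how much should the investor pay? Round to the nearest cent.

Level perpetuity: PV = C / r = €103,000.00 / 0.071 = €1,450,704.23

€1450704.23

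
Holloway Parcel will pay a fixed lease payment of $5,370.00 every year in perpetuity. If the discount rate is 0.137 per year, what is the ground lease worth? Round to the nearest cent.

$39197.08

Level perpetuity: PV = C / r = $5,370.00 / 0.137 = $39,197.08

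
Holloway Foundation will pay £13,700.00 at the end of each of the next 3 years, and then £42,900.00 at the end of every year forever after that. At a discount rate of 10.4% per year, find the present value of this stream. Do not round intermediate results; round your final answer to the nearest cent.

PV of 3-year annuity: £13,700.00 × [1 − (1+0.104)^−3] / 0.104 = 33831.37429
Perpetuity value at year 3: £42,900.00 / 0.104 = 412500.00000
PV of perpetuity: 412500.00000 / (1+0.104)^3 = 306560.87904
Total PV = 33831.37429 + 306560.87904 = 340392.25333

£340392.25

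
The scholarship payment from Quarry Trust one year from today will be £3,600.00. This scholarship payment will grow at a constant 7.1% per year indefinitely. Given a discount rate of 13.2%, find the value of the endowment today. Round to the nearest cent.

£59016.39

Growing perpetuity: P = D₁ / (r − g) = £3,600.0000 / (0.132 − 0.071) = £59,016.39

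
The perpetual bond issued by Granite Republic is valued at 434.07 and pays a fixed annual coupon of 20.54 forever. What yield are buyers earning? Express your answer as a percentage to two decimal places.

4.73%

P = C/r ⇒ r = C/P = 20.54/434.07 = 0.047320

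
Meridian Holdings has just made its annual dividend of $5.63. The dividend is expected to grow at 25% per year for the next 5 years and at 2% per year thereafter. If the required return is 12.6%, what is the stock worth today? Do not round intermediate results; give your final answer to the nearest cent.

D_1 = 7.03750
D_2 = 8.79688
D_3 = 10.99609
D_4 = 13.74512
D_5 = 17.18140
Terminal value at year 5: TV = D_5×(1+g_2)/(r−g_2) = 17.52502/0.106 = 165.33042
P_0 = D_1/(1+r)^1 + D_2/(1+r)^2 + D_3/(1+r)^3 + D_4/(1+r)^4 + D_5/(1+r)^5 + TV/(1+r)^5
    = 6.25000 + 6.93828 + 7.70235 + 8.55057 + 9.49219 + 91.33996 = 130.27334

$130.27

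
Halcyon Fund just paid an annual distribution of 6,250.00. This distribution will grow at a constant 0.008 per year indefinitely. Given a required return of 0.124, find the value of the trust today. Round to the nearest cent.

D₁ = D₀ × (1 + g) = 6,250.00 × 1.008 = 6,300.0000
Growing perpetuity: P = D₁ / (r − g) = 6,300.0000 / (0.124 − 0.008) = 54,310.34

54310.34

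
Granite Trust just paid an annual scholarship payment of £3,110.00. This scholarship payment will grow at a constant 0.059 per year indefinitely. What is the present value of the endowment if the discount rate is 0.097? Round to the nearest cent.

D₁ = D₀ × (1 + g) = £3,110.00 × 1.059 = £3,293.4900
Growing perpetuity: P = D₁ / (r − g) = £3,293.4900 / (0.097 − 0.059) = £86,670.79

£86670.79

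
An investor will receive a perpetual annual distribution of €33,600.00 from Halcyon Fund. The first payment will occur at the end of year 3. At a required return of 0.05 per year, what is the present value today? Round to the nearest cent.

Value at end of year 2: C / r = €33,600.00 / 0.05 = €672,000.0000
Discount to today: PV = €672,000.0000 / (1 + 0.05)^2 = €672,000.0000 / 1.102500 = €609,523.81

€609523.81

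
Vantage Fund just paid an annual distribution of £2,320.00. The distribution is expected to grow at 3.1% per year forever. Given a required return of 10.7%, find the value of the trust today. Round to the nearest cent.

D₁ = D₀ × (1 + g) = £2,320.00 × 1.031 = £2,391.9200
Growing perpetuity: P = D₁ / (r − g) = £2,391.9200 / (0.107 − 0.031) = £31,472.63

£31472.63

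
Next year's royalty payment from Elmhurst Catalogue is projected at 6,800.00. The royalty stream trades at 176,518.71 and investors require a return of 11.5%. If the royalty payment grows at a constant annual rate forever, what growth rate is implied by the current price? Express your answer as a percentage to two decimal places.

P = D₁/(r−g) ⇒ g = r − D₁/P = 0.115 − 6,800.00/176,518.71 = 0.076477

7.65%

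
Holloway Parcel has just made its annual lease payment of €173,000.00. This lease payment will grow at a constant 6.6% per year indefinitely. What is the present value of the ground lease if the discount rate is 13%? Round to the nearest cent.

€2881531.25

D₁ = D₀ × (1 + g) = €173,000.00 × 1.066 = €184,418.0000
Growing perpetuity: P = D₁ / (r − g) = €184,418.0000 / (0.13 − 0.066) = €2,881,531.25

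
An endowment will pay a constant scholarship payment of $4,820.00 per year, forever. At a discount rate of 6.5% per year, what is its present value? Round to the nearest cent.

Level perpetuity: PV = C / r = $4,820.00 / 0.065 = $74,153.85

$74153.85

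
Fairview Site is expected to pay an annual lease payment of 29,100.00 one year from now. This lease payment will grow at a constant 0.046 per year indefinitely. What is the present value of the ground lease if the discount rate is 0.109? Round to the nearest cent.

461904.76

Growing perpetuity: P = D₁ / (r − g) = 29,100.0000 / (0.109 − 0.046) = 461,904.76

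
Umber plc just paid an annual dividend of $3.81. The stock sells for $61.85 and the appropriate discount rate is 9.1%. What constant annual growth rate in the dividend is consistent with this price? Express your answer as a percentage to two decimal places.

P = D₀(1+g)/(r−g) ⇒ P(r−g) = D₀(1+g) ⇒ g(P+D₀) = P·r − D₀
g = (P·r − D₀)/(P + D₀) = ($61.85×0.091 − $3.81) / ($61.85 + $3.81) = 0.027693

2.77%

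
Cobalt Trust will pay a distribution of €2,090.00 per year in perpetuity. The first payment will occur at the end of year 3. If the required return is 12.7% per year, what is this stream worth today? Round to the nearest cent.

Value at end of year 2: C / r = €2,090.00 / 0.127 = €16,456.6929
Discount to today: PV = €16,456.6929 / (1 + 0.127)^2 = €16,456.6929 / 1.270129 = €12,956.71

€12956.71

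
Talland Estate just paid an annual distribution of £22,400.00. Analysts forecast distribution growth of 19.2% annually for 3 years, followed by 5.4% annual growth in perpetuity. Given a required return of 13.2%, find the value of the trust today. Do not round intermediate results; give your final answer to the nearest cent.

D_1 = 26700.80000
D_2 = 31827.35360
D_3 = 37938.20549
Terminal value at year 3: TV = D_3×(1+g_2)/(r−g_2) = 39986.86859/0.078 = 512652.16138
P_0 = D_1/(1+r)^1 + D_2/(1+r)^2 + D_3/(1+r)^3 + TV/(1+r)^3
    = 23587.27915 + 24837.48829 + 26153.96294 + 353413.80689 = 427992.53728

£427992.54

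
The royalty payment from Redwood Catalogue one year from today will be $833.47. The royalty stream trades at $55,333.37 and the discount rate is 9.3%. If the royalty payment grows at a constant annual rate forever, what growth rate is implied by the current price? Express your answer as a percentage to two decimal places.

7.79%

P = D₁/(r−g) ⇒ g = r − D₁/P = 0.093 − $833.47/$55,333.37 = 0.077937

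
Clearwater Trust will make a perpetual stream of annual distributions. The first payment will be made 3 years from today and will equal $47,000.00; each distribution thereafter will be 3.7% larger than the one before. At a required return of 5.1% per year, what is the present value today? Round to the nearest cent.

$3039235.76

Value at end of year 2: C₁ / (r − g) = $47,000.00 / (0.051 − 0.037) = $3,357,142.8571
Discount to today: PV = $3,357,142.8571 / (1 + 0.051)^2 = $3,357,142.8571 / 1.104601 = $3,039,235.76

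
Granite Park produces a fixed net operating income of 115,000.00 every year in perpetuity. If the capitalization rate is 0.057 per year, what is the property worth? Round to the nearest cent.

Level perpetuity: PV = C / r = 115,000.00 / 0.057 = 2,017,543.86

2017543.86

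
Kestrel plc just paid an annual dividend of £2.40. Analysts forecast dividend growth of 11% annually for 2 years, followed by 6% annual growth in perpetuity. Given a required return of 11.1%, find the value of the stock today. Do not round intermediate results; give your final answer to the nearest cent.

£54.59

D_1 = 2.66400
D_2 = 2.95704
Terminal value at year 2: TV = D_2×(1+g_2)/(r−g_2) = 3.13446/0.051 = 61.46005
P_0 = D_1/(1+r)^1 + D_2/(1+r)^2 + TV/(1+r)^2
    = 2.39784 + 2.39568 + 49.79260 = 54.58612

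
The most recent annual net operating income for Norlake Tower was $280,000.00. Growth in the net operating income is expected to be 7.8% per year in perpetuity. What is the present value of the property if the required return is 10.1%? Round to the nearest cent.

D₁ = D₀ × (1 + g) = $280,000.00 × 1.078 = $301,840.0000
Growing perpetuity: P = D₁ / (r − g) = $301,840.0000 / (0.101 − 0.078) = $13,123,478.26

$13123478.26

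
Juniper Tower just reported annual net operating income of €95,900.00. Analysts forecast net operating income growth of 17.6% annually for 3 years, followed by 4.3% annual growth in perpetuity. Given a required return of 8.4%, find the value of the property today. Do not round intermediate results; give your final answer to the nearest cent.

€3454321.45

D_1 = 112778.40000
D_2 = 132627.39840
D_3 = 155969.82052
Terminal value at year 3: TV = D_3×(1+g_2)/(r−g_2) = 162676.52280/0.041 = 3967720.06831
P_0 = D_1/(1+r)^1 + D_2/(1+r)^2 + D_3/(1+r)^3 + TV/(1+r)^3
    = 104039.11439 + 112869.00233 + 122448.29035 + 3114965.04473 = 3454321.45180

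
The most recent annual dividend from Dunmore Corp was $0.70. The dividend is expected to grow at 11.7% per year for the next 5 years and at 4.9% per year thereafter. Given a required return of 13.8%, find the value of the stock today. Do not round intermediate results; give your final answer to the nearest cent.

D_1 = 0.78190
D_2 = 0.87338
D_3 = 0.97557
D_4 = 1.08971
D_5 = 1.21721
Terminal value at year 5: TV = D_5×(1+g_2)/(r−g_2) = 1.27685/0.089 = 14.34661
P_0 = D_1/(1+r)^1 + D_2/(1+r)^2 + D_3/(1+r)^3 + D_4/(1+r)^4 + D_5/(1+r)^5 + TV/(1+r)^5
    = 0.68708 + 0.67440 + 0.66196 + 0.64974 + 0.63775 + 7.51689 = 10.82783

$10.83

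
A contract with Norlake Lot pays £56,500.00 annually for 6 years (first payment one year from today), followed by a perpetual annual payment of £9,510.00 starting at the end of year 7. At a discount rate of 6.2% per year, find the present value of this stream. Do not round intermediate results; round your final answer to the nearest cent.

£383007.30

PV of 6-year annuity: £56,500.00 × [1 − (1+0.062)^−6] / 0.062 = 276091.53884
Perpetuity value at year 6: £9,510.00 / 0.062 = 153387.09677
PV of perpetuity: 153387.09677 / (1+0.062)^6 = 106915.75988
Total PV = 276091.53884 + 106915.75988 = 383007.29872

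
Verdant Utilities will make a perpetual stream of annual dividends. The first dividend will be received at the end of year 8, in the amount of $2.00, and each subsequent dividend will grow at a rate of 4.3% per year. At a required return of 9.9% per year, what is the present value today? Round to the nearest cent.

Value at end of year 7: C₁ / (r − g) = $2.00 / (0.099 − 0.043) = $35.7143
Discount to today: PV = $35.7143 / (1 + 0.099)^7 = $35.7143 / 1.936350 = $18.44

$18.44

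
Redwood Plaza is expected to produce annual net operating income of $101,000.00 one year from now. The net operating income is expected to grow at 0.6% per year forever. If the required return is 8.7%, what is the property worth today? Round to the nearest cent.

$1246913.58

Growing perpetuity: P = D₁ / (r − g) = $101,000.0000 / (0.087 − 0.006) = $1,246,913.58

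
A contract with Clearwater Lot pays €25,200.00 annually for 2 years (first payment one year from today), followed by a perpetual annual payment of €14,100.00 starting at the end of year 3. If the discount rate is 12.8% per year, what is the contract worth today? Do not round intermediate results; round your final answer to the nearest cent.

PV of 2-year annuity: €25,200.00 × [1 − (1+0.128)^−2] / 0.128 = 42145.76732
Perpetuity value at year 2: €14,100.00 / 0.128 = 110156.25000
PV of perpetuity: 110156.25000 / (1+0.128)^2 = 86574.68972
Total PV = 42145.76732 + 86574.68972 = 128720.45703

€128720.46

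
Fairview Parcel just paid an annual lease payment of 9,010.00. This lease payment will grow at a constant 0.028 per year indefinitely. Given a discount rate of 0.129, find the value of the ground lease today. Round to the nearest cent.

D₁ = D₀ × (1 + g) = 9,010.00 × 1.028 = 9,262.2800
Growing perpetuity: P = D₁ / (r − g) = 9,262.2800 / (0.129 − 0.028) = 91,705.74

91705.74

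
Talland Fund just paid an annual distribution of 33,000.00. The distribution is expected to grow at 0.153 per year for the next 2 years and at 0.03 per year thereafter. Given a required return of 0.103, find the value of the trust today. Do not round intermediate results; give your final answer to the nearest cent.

579342.44

D_1 = 38049.00000
D_2 = 43870.49700
Terminal value at year 2: TV = D_2×(1+g_2)/(r−g_2) = 45186.61191/0.073 = 618994.68370
P_0 = D_1/(1+r)^1 + D_2/(1+r)^2 + TV/(1+r)^2
    = 34495.92022 + 36059.65187 + 508786.86883 = 579342.44091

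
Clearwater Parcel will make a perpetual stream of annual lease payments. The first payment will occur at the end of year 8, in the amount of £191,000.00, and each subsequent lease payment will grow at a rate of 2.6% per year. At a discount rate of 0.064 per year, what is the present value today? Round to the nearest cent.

Value at end of year 7: C₁ / (r − g) = £191,000.00 / (0.064 − 0.026) = £5,026,315.7895
Discount to today: PV = £5,026,315.7895 / (1 + 0.064)^7 = £5,026,315.7895 / 1.543801 = £3,255,804.92

£3255804.92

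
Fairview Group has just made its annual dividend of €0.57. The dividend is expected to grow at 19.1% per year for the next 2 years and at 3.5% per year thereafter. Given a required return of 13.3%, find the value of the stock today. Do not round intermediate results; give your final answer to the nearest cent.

€7.88

D_1 = 0.67887
D_2 = 0.80853
Terminal value at year 2: TV = D_2×(1+g_2)/(r−g_2) = 0.83683/0.098 = 8.53911
P_0 = D_1/(1+r)^1 + D_2/(1+r)^2 + TV/(1+r)^2
    = 0.59918 + 0.62985 + 6.65201 = 7.88104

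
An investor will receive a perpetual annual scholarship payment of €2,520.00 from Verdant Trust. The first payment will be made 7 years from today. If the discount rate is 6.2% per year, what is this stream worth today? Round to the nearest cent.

€28330.99

Value at end of year 6: C / r = €2,520.00 / 0.062 = €40,645.1613
Discount to today: PV = €40,645.1613 / (1 + 0.062)^6 = €40,645.1613 / 1.434654 = €28,330.99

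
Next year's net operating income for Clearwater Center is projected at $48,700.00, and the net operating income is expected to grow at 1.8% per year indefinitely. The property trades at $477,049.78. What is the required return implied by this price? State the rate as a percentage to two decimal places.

12.01%

P = D₁/(r − g) ⇒ r = D₁/P + g = $48,700.0000/$477,049.78 + 0.018 = 0.102086 + 0.018 = 0.120086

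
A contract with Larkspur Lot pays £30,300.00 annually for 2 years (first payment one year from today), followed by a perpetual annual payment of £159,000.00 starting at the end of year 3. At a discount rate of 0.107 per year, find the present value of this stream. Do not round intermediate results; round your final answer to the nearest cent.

PV of 2-year annuity: £30,300.00 × [1 − (1+0.107)^−2] / 0.107 = 52096.90489
Perpetuity value at year 2: £159,000.00 / 0.107 = 1485981.30841
PV of perpetuity: 1485981.30841 / (1+0.107)^2 = 1212601.51048
Total PV = 52096.90489 + 1212601.51048 = 1264698.41537

£1264698.42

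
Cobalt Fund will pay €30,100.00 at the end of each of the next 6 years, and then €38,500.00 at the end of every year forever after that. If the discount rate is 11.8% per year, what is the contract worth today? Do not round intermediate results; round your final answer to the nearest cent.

€291538.85

PV of 6-year annuity: €30,100.00 × [1 − (1+0.118)^−6] / 0.118 = 124457.53098
Perpetuity value at year 6: €38,500.00 / 0.118 = 326271.18644
PV of perpetuity: 326271.18644 / (1+0.118)^6 = 167081.32124
Total PV = 124457.53098 + 167081.32124 = 291538.85221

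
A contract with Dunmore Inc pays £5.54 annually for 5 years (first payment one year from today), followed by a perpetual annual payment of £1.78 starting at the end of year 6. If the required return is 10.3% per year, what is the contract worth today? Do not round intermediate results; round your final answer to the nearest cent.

PV of 5-year annuity: £5.54 × [1 − (1+0.103)^−5] / 0.103 = 20.84099
Perpetuity value at year 5: £1.78 / 0.103 = 17.28155
PV of perpetuity: 17.28155 / (1+0.103)^5 = 10.58535
Total PV = 20.84099 + 10.58535 = 31.42634

£31.43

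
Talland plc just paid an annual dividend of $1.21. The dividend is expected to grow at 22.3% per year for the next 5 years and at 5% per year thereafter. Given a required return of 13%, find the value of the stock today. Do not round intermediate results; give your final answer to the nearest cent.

D_1 = 1.47983
D_2 = 1.80983
D_3 = 2.21342
D_4 = 2.70702
D_5 = 3.31068
Terminal value at year 5: TV = D_5×(1+g_2)/(r−g_2) = 3.47622/0.08 = 43.45272
P_0 = D_1/(1+r)^1 + D_2/(1+r)^2 + D_3/(1+r)^3 + D_4/(1+r)^4 + D_5/(1+r)^5 + TV/(1+r)^5
    = 1.30958 + 1.41736 + 1.53401 + 1.66027 + 1.79691 + 23.58440 = 31.30253

$31.30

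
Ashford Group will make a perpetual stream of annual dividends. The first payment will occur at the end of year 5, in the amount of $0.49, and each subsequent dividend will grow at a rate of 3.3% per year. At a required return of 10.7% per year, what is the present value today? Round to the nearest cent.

Value at end of year 4: C₁ / (r − g) = $0.49 / (0.107 − 0.033) = $6.6216
Discount to today: PV = $6.6216 / (1 + 0.107)^4 = $6.6216 / 1.501725 = $4.41

$4.41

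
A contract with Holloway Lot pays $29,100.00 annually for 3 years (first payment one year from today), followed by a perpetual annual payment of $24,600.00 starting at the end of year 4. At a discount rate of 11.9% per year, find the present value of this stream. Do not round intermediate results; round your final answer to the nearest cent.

PV of 3-year annuity: $29,100.00 × [1 − (1+0.119)^−3] / 0.119 = 70013.57008
Perpetuity value at year 3: $24,600.00 / 0.119 = 206722.68908
PV of perpetuity: 206722.68908 / (1+0.119)^3 = 147535.95973
Total PV = 70013.57008 + 147535.95973 = 217549.52981

$217549.53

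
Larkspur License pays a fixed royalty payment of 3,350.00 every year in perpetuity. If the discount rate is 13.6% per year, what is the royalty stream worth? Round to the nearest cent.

24632.35

Level perpetuity: PV = C / r = 3,350.00 / 0.136 = 24,632.35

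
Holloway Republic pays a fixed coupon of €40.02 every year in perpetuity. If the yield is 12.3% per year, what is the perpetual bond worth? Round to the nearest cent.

Level perpetuity: PV = C / r = €40.02 / 0.123 = €325.37

€325.37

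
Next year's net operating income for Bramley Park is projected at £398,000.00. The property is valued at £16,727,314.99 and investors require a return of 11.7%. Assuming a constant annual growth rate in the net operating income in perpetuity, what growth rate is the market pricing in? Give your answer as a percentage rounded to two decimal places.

P = D₁/(r−g) ⇒ g = r − D₁/P = 0.117 − £398,000.00/£16,727,314.99 = 0.093207

9.32%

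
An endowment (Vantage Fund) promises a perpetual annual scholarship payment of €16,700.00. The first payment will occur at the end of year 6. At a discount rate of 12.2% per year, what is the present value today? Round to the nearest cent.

€76982.56

Value at end of year 5: C / r = €16,700.00 / 0.122 = €136,885.2459
Discount to today: PV = €136,885.2459 / (1 + 0.122)^5 = €136,885.2459 / 1.778133 = €76,982.56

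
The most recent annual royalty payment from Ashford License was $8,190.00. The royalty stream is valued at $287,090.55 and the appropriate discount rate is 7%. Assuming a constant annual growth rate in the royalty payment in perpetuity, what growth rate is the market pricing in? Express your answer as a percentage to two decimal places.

4.03%

P = D₀(1+g)/(r−g) ⇒ P(r−g) = D₀(1+g) ⇒ g(P+D₀) = P·r − D₀
g = (P·r − D₀)/(P + D₀) = ($287,090.55×0.07 − $8,190.00) / ($287,090.55 + $8,190.00) = 0.040322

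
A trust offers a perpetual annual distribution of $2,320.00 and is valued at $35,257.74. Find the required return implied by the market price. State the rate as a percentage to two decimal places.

6.58%

P = C/r ⇒ r = C/P = $2,320.00/$35,257.74 = 0.065801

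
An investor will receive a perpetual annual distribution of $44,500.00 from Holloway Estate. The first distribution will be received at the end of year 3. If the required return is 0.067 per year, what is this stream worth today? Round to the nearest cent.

$583386.49

Value at end of year 2: C / r = $44,500.00 / 0.067 = $664,179.1045
Discount to today: PV = $664,179.1045 / (1 + 0.067)^2 = $664,179.1045 / 1.138489 = $583,386.49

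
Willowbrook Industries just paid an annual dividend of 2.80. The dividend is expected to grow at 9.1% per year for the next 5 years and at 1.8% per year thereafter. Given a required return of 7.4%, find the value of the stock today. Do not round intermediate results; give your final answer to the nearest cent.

D_1 = 3.05480
D_2 = 3.33279
D_3 = 3.63607
D_4 = 3.96695
D_5 = 4.32795
Terminal value at year 5: TV = D_5×(1+g_2)/(r−g_2) = 4.40585/0.056 = 78.67587
P_0 = D_1/(1+r)^1 + D_2/(1+r)^2 + D_3/(1+r)^3 + D_4/(1+r)^4 + D_5/(1+r)^5 + TV/(1+r)^5
    = 2.84432 + 2.88934 + 2.93508 + 2.98153 + 3.02873 + 55.05796 = 69.73696

69.74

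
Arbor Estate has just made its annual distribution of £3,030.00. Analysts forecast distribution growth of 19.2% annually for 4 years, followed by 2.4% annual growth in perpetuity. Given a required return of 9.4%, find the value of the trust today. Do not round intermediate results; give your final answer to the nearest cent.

D_1 = 3611.76000
D_2 = 4305.21792
D_3 = 5131.81976
D_4 = 6117.12915
Terminal value at year 4: TV = D_4×(1+g_2)/(r−g_2) = 6263.94025/0.07 = 89484.86078
P_0 = D_1/(1+r)^1 + D_2/(1+r)^2 + D_3/(1+r)^3 + D_4/(1+r)^4 + TV/(1+r)^4
    = 3301.42596 + 3597.16613 + 3919.39856 + 4270.49642 + 62471.26192 = 77559.74898

£77559.75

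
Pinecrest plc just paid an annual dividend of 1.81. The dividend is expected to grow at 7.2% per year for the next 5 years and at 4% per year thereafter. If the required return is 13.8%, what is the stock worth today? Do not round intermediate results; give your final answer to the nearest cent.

D_1 = 1.94032
D_2 = 2.08002
D_3 = 2.22978
D_4 = 2.39033
D_5 = 2.56243
Terminal value at year 5: TV = D_5×(1+g_2)/(r−g_2) = 2.66493/0.098 = 27.19317
P_0 = D_1/(1+r)^1 + D_2/(1+r)^2 + D_3/(1+r)^3 + D_4/(1+r)^4 + D_5/(1+r)^5 + TV/(1+r)^5
    = 1.70503 + 1.60614 + 1.51299 + 1.42524 + 1.34258 + 14.24782 = 21.83980

21.84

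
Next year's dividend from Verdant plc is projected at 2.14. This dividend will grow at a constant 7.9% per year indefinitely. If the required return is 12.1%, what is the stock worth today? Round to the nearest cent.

50.95

Growing perpetuity: P = D₁ / (r − g) = 2.1400 / (0.121 − 0.079) = 50.95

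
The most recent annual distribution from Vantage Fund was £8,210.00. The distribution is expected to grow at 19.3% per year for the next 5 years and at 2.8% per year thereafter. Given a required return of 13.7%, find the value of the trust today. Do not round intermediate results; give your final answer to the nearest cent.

£146000.06

D_1 = 9794.53000
D_2 = 11684.87429
D_3 = 13940.05503
D_4 = 16630.48565
D_5 = 19840.16938
Terminal value at year 5: TV = D_5×(1+g_2)/(r−g_2) = 20395.69412/0.109 = 187116.45983
P_0 = D_1/(1+r)^1 + D_2/(1+r)^2 + D_3/(1+r)^3 + D_4/(1+r)^4 + D_5/(1+r)^5 + TV/(1+r)^5
    = 8614.36236 + 9038.64054 + 9483.81545 + 9950.91629 + 10441.02299 + 98471.29939 = 146000.05702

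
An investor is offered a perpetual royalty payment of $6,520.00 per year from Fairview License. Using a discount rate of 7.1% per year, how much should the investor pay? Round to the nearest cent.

Level perpetuity: PV = C / r = $6,520.00 / 0.071 = $91,830.99

$91830.99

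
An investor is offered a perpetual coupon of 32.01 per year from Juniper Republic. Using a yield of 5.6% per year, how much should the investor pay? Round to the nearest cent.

Level perpetuity: PV = C / r = 32.01 / 0.056 = 571.61

571.61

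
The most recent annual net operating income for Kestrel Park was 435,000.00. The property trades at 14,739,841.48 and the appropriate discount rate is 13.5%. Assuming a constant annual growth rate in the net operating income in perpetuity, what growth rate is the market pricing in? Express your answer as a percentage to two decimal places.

10.25%

P = D₀(1+g)/(r−g) ⇒ P(r−g) = D₀(1+g) ⇒ g(P+D₀) = P·r − D₀
g = (P·r − D₀)/(P + D₀) = (14,739,841.48×0.135 − 435,000.00) / (14,739,841.48 + 435,000.00) = 0.102464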